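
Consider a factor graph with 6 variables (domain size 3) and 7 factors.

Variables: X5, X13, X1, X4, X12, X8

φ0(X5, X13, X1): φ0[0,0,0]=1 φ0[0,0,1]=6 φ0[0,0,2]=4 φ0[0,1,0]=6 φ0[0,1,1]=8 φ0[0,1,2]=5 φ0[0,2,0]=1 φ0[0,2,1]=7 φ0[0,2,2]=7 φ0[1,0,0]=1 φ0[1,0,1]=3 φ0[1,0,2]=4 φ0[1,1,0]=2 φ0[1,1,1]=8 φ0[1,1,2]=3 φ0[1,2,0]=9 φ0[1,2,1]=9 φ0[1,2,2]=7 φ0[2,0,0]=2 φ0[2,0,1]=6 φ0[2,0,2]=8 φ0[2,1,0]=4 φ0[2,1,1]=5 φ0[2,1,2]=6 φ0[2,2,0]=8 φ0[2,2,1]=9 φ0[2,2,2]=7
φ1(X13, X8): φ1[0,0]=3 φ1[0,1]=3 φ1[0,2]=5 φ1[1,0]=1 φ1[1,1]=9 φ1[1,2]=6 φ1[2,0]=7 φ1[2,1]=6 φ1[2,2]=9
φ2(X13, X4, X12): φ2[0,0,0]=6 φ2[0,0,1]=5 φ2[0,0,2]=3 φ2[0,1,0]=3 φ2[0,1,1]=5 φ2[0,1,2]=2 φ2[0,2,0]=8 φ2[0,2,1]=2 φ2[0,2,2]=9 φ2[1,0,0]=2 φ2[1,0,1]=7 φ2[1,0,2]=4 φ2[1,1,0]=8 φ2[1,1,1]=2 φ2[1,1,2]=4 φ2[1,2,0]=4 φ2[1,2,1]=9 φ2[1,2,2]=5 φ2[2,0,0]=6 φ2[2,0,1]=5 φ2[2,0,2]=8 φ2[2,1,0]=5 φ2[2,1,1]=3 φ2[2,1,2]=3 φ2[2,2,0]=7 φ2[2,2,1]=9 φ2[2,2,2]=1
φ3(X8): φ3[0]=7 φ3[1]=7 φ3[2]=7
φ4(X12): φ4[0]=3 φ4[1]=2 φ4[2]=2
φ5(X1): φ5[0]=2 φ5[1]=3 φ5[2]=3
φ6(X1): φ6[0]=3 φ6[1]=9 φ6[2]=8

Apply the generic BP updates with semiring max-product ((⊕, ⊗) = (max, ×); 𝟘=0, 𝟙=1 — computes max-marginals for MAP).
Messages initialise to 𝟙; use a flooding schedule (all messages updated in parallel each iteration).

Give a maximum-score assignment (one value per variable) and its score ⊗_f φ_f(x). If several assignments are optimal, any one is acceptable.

assignment: (X5=0, X13=1, X1=1, X4=1, X12=0, X8=1); score = 326592

init: all messages = 𝟙 over 3 values
r1 m[φ0→X5] = [8, 9, 9]
r1 m[φ0→X13] = [8, 8, 9]
r1 m[φ0→X1] = [9, 9, 8]
r1 m[φ1→X13] = [5, 9, 9]
r1 m[φ1→X8] = [7, 9, 9]
r1 m[φ2→X13] = [9, 9, 9]
r1 m[φ2→X4] = [8, 8, 9]
r1 m[φ2→X12] = [8, 9, 9]
r1 m[φ3→X8] = [7, 7, 7]
r1 m[φ4→X12] = [3, 2, 2]
r1 m[φ5→X1] = [2, 3, 3]
r1 m[φ6→X1] = [3, 9, 8]
r1 m[X5→φ0] = [1, 1, 1]
r1 m[X13→φ0] = [1, 1, 1]
r1 m[X13→φ1] = [1, 1, 1]
r1 m[X13→φ2] = [1, 1, 1]
r1 m[X1→φ0] = [1, 1, 1]
r1 m[X1→φ5] = [1, 1, 1]
r1 m[X1→φ6] = [1, 1, 1]
r1 m[X4→φ2] = [1, 1, 1]
r1 m[X12→φ2] = [1, 1, 1]
r1 m[X12→φ4] = [1, 1, 1]
r1 m[X8→φ1] = [1, 1, 1]
r1 m[X8→φ3] = [1, 1, 1]
r2 m[φ0→X5] = [8, 9, 9]
r2 m[φ0→X13] = [8, 8, 9]
r2 m[φ0→X1] = [9, 9, 8]
r2 m[φ1→X13] = [5, 9, 9]
r2 m[φ1→X8] = [7, 9, 9]
r2 m[φ2→X13] = [9, 9, 9]
r2 m[φ2→X4] = [8, 8, 9]
r2 m[φ2→X12] = [8, 9, 9]
r2 m[φ3→X8] = [7, 7, 7]
r2 m[φ4→X12] = [3, 2, 2]
r2 m[φ5→X1] = [2, 3, 3]
r2 m[φ6→X1] = [3, 9, 8]
r2 m[X5→φ0] = [1, 1, 1]
r2 m[X13→φ0] = [45, 81, 81]
r2 m[X13→φ1] = [72, 72, 81]
r2 m[X13→φ2] = [40, 72, 81]
r2 m[X1→φ0] = [6, 27, 24]
r2 m[X1→φ5] = [27, 81, 64]
r2 m[X1→φ6] = [18, 27, 24]
r2 m[X4→φ2] = [1, 1, 1]
r2 m[X12→φ2] = [3, 2, 2]
r2 m[X12→φ4] = [8, 9, 9]
r2 m[X8→φ1] = [7, 7, 7]
r2 m[X8→φ3] = [7, 9, 9]
r3 m[φ0→X5] = [17496, 19683, 19683]
r3 m[φ0→X13] = [192, 216, 243]
r3 m[φ0→X1] = [729, 729, 567]
r3 m[φ1→X13] = [35, 63, 63]
r3 m[φ1→X8] = [567, 648, 729]
r3 m[φ2→X13] = [24, 24, 21]
r3 m[φ2→X4] = [1458, 1728, 1701]
r3 m[φ2→X12] = [576, 729, 648]
r3 m[φ3→X8] = [7, 7, 7]
r3 m[φ4→X12] = [3, 2, 2]
r3 m[φ5→X1] = [2, 3, 3]
r3 m[φ6→X1] = [3, 9, 8]
r3 m[X5→φ0] = [1, 1, 1]
r3 m[X13→φ0] = [45, 81, 81]
r3 m[X13→φ1] = [72, 72, 81]
r3 m[X13→φ2] = [40, 72, 81]
r3 m[X1→φ0] = [6, 27, 24]
r3 m[X1→φ5] = [27, 81, 64]
r3 m[X1→φ6] = [18, 27, 24]
r3 m[X4→φ2] = [1, 1, 1]
r3 m[X12→φ2] = [3, 2, 2]
r3 m[X12→φ4] = [8, 9, 9]
r3 m[X8→φ1] = [7, 7, 7]
r3 m[X8→φ3] = [7, 9, 9]
r4 m[φ0→X5] = [17496, 19683, 19683]
r4 m[φ0→X13] = [192, 216, 243]
r4 m[φ0→X1] = [729, 729, 567]
r4 m[φ1→X13] = [35, 63, 63]
r4 m[φ1→X8] = [567, 648, 729]
r4 m[φ2→X13] = [24, 24, 21]
r4 m[φ2→X4] = [1458, 1728, 1701]
r4 m[φ2→X12] = [576, 729, 648]
r4 m[φ3→X8] = [7, 7, 7]
r4 m[φ4→X12] = [3, 2, 2]
r4 m[φ5→X1] = [2, 3, 3]
r4 m[φ6→X1] = [3, 9, 8]
r4 m[X5→φ0] = [1, 1, 1]
r4 m[X13→φ0] = [840, 1512, 1323]
r4 m[X13→φ1] = [4608, 5184, 5103]
r4 m[X13→φ2] = [6720, 13608, 15309]
r4 m[X1→φ0] = [6, 27, 24]
r4 m[X1→φ5] = [2187, 6561, 4536]
r4 m[X1→φ6] = [1458, 2187, 1701]
r4 m[X4→φ2] = [1, 1, 1]
r4 m[X12→φ2] = [3, 2, 2]
r4 m[X12→φ4] = [576, 729, 648]
r4 m[X8→φ1] = [7, 7, 7]
r4 m[X8→φ3] = [567, 648, 729]
r5 m[φ0→X5] = [326592, 326592, 321489]
r5 m[φ0→X13] = [192, 216, 243]
r5 m[φ0→X1] = [11907, 12096, 9261]
r5 m[φ1→X13] = [35, 63, 63]
r5 m[φ1→X8] = [35721, 46656, 45927]
r5 m[φ2→X13] = [24, 24, 21]
r5 m[φ2→X4] = [275562, 326592, 321489]
r5 m[φ2→X12] = [108864, 137781, 122472]
r5 m[φ3→X8] = [7, 7, 7]
r5 m[φ4→X12] = [3, 2, 2]
r5 m[φ5→X1] = [2, 3, 3]
r5 m[φ6→X1] = [3, 9, 8]
r5 m[X5→φ0] = [1, 1, 1]
r5 m[X13→φ0] = [840, 1512, 1323]
r5 m[X13→φ1] = [4608, 5184, 5103]
r5 m[X13→φ2] = [6720, 13608, 15309]
r5 m[X1→φ0] = [6, 27, 24]
r5 m[X1→φ5] = [2187, 6561, 4536]
r5 m[X1→φ6] = [1458, 2187, 1701]
r5 m[X4→φ2] = [1, 1, 1]
r5 m[X12→φ2] = [3, 2, 2]
r5 m[X12→φ4] = [576, 729, 648]
r5 m[X8→φ1] = [7, 7, 7]
r5 m[X8→φ3] = [567, 648, 729]
r6 m[φ0→X5] = [326592, 326592, 321489]
r6 m[φ0→X13] = [192, 216, 243]
r6 m[φ0→X1] = [11907, 12096, 9261]
r6 m[φ1→X13] = [35, 63, 63]
r6 m[φ1→X8] = [35721, 46656, 45927]
r6 m[φ2→X13] = [24, 24, 21]
r6 m[φ2→X4] = [275562, 326592, 321489]
r6 m[φ2→X12] = [108864, 137781, 122472]
r6 m[φ3→X8] = [7, 7, 7]
r6 m[φ4→X12] = [3, 2, 2]
r6 m[φ5→X1] = [2, 3, 3]
r6 m[φ6→X1] = [3, 9, 8]
r6 m[X5→φ0] = [1, 1, 1]
r6 m[X13→φ0] = [840, 1512, 1323]
r6 m[X13→φ1] = [4608, 5184, 5103]
r6 m[X13→φ2] = [6720, 13608, 15309]
r6 m[X1→φ0] = [6, 27, 24]
r6 m[X1→φ5] = [35721, 108864, 74088]
r6 m[X1→φ6] = [23814, 36288, 27783]
r6 m[X4→φ2] = [1, 1, 1]
r6 m[X12→φ2] = [3, 2, 2]
r6 m[X12→φ4] = [108864, 137781, 122472]
r6 m[X8→φ1] = [7, 7, 7]
r6 m[X8→φ3] = [35721, 46656, 45927]
r7 m[φ0→X5] = [326592, 326592, 321489]
r7 m[φ0→X13] = [192, 216, 243]
r7 m[φ0→X1] = [11907, 12096, 9261]
r7 m[φ1→X13] = [35, 63, 63]
r7 m[φ1→X8] = [35721, 46656, 45927]
r7 m[φ2→X13] = [24, 24, 21]
r7 m[φ2→X4] = [275562, 326592, 321489]
r7 m[φ2→X12] = [108864, 137781, 122472]
r7 m[φ3→X8] = [7, 7, 7]
r7 m[φ4→X12] = [3, 2, 2]
r7 m[φ5→X1] = [2, 3, 3]
r7 m[φ6→X1] = [3, 9, 8]
r7 m[X5→φ0] = [1, 1, 1]
r7 m[X13→φ0] = [840, 1512, 1323]
r7 m[X13→φ1] = [4608, 5184, 5103]
r7 m[X13→φ2] = [6720, 13608, 15309]
r7 m[X1→φ0] = [6, 27, 24]
r7 m[X1→φ5] = [35721, 108864, 74088]
r7 m[X1→φ6] = [23814, 36288, 27783]
r7 m[X4→φ2] = [1, 1, 1]
r7 m[X12→φ2] = [3, 2, 2]
r7 m[X12→φ4] = [108864, 137781, 122472]
r7 m[X8→φ1] = [7, 7, 7]
r7 m[X8→φ3] = [35721, 46656, 45927]
fixed point reached at round 7
traceback from X5: (X5=0, X13=1, X1=1, X4=1, X12=0, X8=1), score=326592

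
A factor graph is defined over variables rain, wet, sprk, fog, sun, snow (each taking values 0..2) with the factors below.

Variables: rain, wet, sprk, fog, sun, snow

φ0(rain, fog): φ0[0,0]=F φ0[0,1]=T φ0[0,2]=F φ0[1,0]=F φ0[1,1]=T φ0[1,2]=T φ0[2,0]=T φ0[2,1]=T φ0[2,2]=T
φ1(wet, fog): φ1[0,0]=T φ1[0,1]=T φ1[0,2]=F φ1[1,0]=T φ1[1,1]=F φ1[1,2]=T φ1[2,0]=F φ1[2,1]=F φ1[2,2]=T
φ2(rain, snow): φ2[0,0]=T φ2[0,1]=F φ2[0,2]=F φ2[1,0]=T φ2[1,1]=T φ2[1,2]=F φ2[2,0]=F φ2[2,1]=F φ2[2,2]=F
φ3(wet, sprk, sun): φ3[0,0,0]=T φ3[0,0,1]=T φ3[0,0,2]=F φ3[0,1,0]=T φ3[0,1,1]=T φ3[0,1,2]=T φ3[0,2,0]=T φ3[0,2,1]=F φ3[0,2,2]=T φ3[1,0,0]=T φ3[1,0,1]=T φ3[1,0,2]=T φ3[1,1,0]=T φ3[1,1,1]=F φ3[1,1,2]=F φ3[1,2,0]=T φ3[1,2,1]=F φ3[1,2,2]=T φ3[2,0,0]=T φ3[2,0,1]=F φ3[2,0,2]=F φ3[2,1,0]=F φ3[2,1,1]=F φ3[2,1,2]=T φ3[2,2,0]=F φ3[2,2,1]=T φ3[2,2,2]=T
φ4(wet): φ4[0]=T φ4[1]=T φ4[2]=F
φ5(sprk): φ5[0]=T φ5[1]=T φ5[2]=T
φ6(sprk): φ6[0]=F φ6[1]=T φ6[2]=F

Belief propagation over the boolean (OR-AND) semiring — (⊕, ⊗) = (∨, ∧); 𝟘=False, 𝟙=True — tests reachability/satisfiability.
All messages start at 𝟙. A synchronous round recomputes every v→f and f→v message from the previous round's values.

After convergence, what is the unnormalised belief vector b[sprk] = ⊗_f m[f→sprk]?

init: all messages = 𝟙 over 3 values
r1 m[φ0→rain] = [T, T, T]
r1 m[φ0→fog] = [T, T, T]
r1 m[φ1→wet] = [T, T, T]
r1 m[φ1→fog] = [T, T, T]
r1 m[φ2→rain] = [T, T, F]
r1 m[φ2→snow] = [T, T, F]
r1 m[φ3→wet] = [T, T, T]
r1 m[φ3→sprk] = [T, T, T]
r1 m[φ3→sun] = [T, T, T]
r1 m[φ4→wet] = [T, T, F]
r1 m[φ5→sprk] = [T, T, T]
r1 m[φ6→sprk] = [F, T, F]
r1 m[rain→φ0] = [T, T, T]
r1 m[rain→φ2] = [T, T, T]
r1 m[wet→φ1] = [T, T, T]
r1 m[wet→φ3] = [T, T, T]
r1 m[wet→φ4] = [T, T, T]
r1 m[sprk→φ3] = [T, T, T]
r1 m[sprk→φ5] = [T, T, T]
r1 m[sprk→φ6] = [T, T, T]
r1 m[fog→φ0] = [T, T, T]
r1 m[fog→φ1] = [T, T, T]
r1 m[sun→φ3] = [T, T, T]
r1 m[snow→φ2] = [T, T, T]
r2 m[φ0→rain] = [T, T, T]
r2 m[φ0→fog] = [T, T, T]
r2 m[φ1→wet] = [T, T, T]
r2 m[φ1→fog] = [T, T, T]
r2 m[φ2→rain] = [T, T, F]
r2 m[φ2→snow] = [T, T, F]
r2 m[φ3→wet] = [T, T, T]
r2 m[φ3→sprk] = [T, T, T]
r2 m[φ3→sun] = [T, T, T]
r2 m[φ4→wet] = [T, T, F]
r2 m[φ5→sprk] = [T, T, T]
r2 m[φ6→sprk] = [F, T, F]
r2 m[rain→φ0] = [T, T, F]
r2 m[rain→φ2] = [T, T, T]
r2 m[wet→φ1] = [T, T, F]
r2 m[wet→φ3] = [T, T, F]
r2 m[wet→φ4] = [T, T, T]
r2 m[sprk→φ3] = [F, T, F]
r2 m[sprk→φ5] = [F, T, F]
r2 m[sprk→φ6] = [T, T, T]
r2 m[fog→φ0] = [T, T, T]
r2 m[fog→φ1] = [T, T, T]
r2 m[sun→φ3] = [T, T, T]
r2 m[snow→φ2] = [T, T, T]
r3 m[φ0→rain] = [T, T, T]
r3 m[φ0→fog] = [F, T, T]
r3 m[φ1→wet] = [T, T, T]
r3 m[φ1→fog] = [T, T, T]
r3 m[φ2→rain] = [T, T, F]
r3 m[φ2→snow] = [T, T, F]
r3 m[φ3→wet] = [T, T, T]
r3 m[φ3→sprk] = [T, T, T]
r3 m[φ3→sun] = [T, T, T]
r3 m[φ4→wet] = [T, T, F]
r3 m[φ5→sprk] = [T, T, T]
r3 m[φ6→sprk] = [F, T, F]
r3 m[rain→φ0] = [T, T, F]
r3 m[rain→φ2] = [T, T, T]
r3 m[wet→φ1] = [T, T, F]
r3 m[wet→φ3] = [T, T, F]
r3 m[wet→φ4] = [T, T, T]
r3 m[sprk→φ3] = [F, T, F]
r3 m[sprk→φ5] = [F, T, F]
r3 m[sprk→φ6] = [T, T, T]
r3 m[fog→φ0] = [T, T, T]
r3 m[fog→φ1] = [T, T, T]
r3 m[sun→φ3] = [T, T, T]
r3 m[snow→φ2] = [T, T, T]
r4 m[φ0→rain] = [T, T, T]
r4 m[φ0→fog] = [F, T, T]
r4 m[φ1→wet] = [T, T, T]
r4 m[φ1→fog] = [T, T, T]
r4 m[φ2→rain] = [T, T, F]
r4 m[φ2→snow] = [T, T, F]
r4 m[φ3→wet] = [T, T, T]
r4 m[φ3→sprk] = [T, T, T]
r4 m[φ3→sun] = [T, T, T]
r4 m[φ4→wet] = [T, T, F]
r4 m[φ5→sprk] = [T, T, T]
r4 m[φ6→sprk] = [F, T, F]
r4 m[rain→φ0] = [T, T, F]
r4 m[rain→φ2] = [T, T, T]
r4 m[wet→φ1] = [T, T, F]
r4 m[wet→φ3] = [T, T, F]
r4 m[wet→φ4] = [T, T, T]
r4 m[sprk→φ3] = [F, T, F]
r4 m[sprk→φ5] = [F, T, F]
r4 m[sprk→φ6] = [T, T, T]
r4 m[fog→φ0] = [T, T, T]
r4 m[fog→φ1] = [F, T, T]
r4 m[sun→φ3] = [T, T, T]
r4 m[snow→φ2] = [T, T, T]
r5 m[φ0→rain] = [T, T, T]
r5 m[φ0→fog] = [F, T, T]
r5 m[φ1→wet] = [T, T, T]
r5 m[φ1→fog] = [T, T, T]
r5 m[φ2→rain] = [T, T, F]
r5 m[φ2→snow] = [T, T, F]
r5 m[φ3→wet] = [T, T, T]
r5 m[φ3→sprk] = [T, T, T]
r5 m[φ3→sun] = [T, T, T]
r5 m[φ4→wet] = [T, T, F]
r5 m[φ5→sprk] = [T, T, T]
r5 m[φ6→sprk] = [F, T, F]
r5 m[rain→φ0] = [T, T, F]
r5 m[rain→φ2] = [T, T, T]
r5 m[wet→φ1] = [T, T, F]
r5 m[wet→φ3] = [T, T, F]
r5 m[wet→φ4] = [T, T, T]
r5 m[sprk→φ3] = [F, T, F]
r5 m[sprk→φ5] = [F, T, F]
r5 m[sprk→φ6] = [T, T, T]
r5 m[fog→φ0] = [T, T, T]
r5 m[fog→φ1] = [F, T, T]
r5 m[sun→φ3] = [T, T, T]
r5 m[snow→φ2] = [T, T, T]
fixed point reached at round 5
b[sprk] = ⊗ incoming = [F, T, F]

b[sprk] = [F, T, F]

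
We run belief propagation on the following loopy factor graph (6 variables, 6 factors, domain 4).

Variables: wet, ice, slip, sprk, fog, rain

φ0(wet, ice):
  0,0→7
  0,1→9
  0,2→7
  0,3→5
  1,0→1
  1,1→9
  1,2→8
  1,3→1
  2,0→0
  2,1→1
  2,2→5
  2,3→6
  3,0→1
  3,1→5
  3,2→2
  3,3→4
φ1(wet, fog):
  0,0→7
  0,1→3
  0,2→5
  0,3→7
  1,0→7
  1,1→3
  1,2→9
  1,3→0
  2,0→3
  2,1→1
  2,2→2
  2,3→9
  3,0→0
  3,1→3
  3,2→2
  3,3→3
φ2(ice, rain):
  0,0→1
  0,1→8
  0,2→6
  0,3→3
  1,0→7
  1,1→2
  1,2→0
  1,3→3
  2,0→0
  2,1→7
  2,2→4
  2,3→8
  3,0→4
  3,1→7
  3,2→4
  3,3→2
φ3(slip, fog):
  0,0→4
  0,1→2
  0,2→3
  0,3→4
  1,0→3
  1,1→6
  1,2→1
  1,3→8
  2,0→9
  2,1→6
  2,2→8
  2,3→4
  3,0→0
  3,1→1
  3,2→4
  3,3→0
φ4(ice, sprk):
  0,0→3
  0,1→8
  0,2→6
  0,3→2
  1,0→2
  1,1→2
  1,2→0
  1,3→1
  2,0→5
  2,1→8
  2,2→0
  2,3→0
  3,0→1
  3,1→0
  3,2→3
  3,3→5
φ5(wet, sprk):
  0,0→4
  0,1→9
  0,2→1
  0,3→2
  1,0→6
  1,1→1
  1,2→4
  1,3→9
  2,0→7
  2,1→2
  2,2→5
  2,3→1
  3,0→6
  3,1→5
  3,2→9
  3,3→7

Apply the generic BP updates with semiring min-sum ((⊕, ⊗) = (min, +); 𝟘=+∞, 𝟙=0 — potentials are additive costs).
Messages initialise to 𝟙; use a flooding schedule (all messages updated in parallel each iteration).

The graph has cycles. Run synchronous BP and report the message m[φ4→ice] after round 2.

init: all messages = 𝟙 over 4 values
r1 m[φ0→wet] = [5, 1, 0, 1]
r1 m[φ0→ice] = [0, 1, 2, 1]
r1 m[φ1→wet] = [3, 0, 1, 0]
r1 m[φ1→fog] = [0, 1, 2, 0]
r1 m[φ2→ice] = [1, 0, 0, 2]
r1 m[φ2→rain] = [0, 2, 0, 2]
r1 m[φ3→slip] = [2, 1, 4, 0]
r1 m[φ3→fog] = [0, 1, 1, 0]
r1 m[φ4→ice] = [2, 0, 0, 0]
r1 m[φ4→sprk] = [1, 0, 0, 0]
r1 m[φ5→wet] = [1, 1, 1, 5]
r1 m[φ5→sprk] = [4, 1, 1, 1]
r1 m[wet→φ0] = [0, 0, 0, 0]
r1 m[wet→φ1] = [0, 0, 0, 0]
r1 m[wet→φ5] = [0, 0, 0, 0]
r1 m[ice→φ0] = [0, 0, 0, 0]
r1 m[ice→φ2] = [0, 0, 0, 0]
r1 m[ice→φ4] = [0, 0, 0, 0]
r1 m[slip→φ3] = [0, 0, 0, 0]
r1 m[sprk→φ4] = [0, 0, 0, 0]
r1 m[sprk→φ5] = [0, 0, 0, 0]
r1 m[fog→φ1] = [0, 0, 0, 0]
r1 m[fog→φ3] = [0, 0, 0, 0]
r1 m[rain→φ2] = [0, 0, 0, 0]
r2 m[φ0→wet] = [5, 1, 0, 1]
r2 m[φ0→ice] = [0, 1, 2, 1]
r2 m[φ1→wet] = [3, 0, 1, 0]
r2 m[φ1→fog] = [0, 1, 2, 0]
r2 m[φ2→ice] = [1, 0, 0, 2]
r2 m[φ2→rain] = [0, 2, 0, 2]
r2 m[φ3→slip] = [2, 1, 4, 0]
r2 m[φ3→fog] = [0, 1, 1, 0]
r2 m[φ4→ice] = [2, 0, 0, 0]
r2 m[φ4→sprk] = [1, 0, 0, 0]
r2 m[φ5→wet] = [1, 1, 1, 5]
r2 m[φ5→sprk] = [4, 1, 1, 1]
r2 m[wet→φ0] = [4, 1, 2, 5]
r2 m[wet→φ1] = [6, 2, 1, 6]
r2 m[wet→φ5] = [8, 1, 1, 1]
r2 m[ice→φ0] = [3, 0, 0, 2]
r2 m[ice→φ2] = [2, 1, 2, 1]
r2 m[ice→φ4] = [1, 1, 2, 3]
r2 m[slip→φ3] = [0, 0, 0, 0]
r2 m[sprk→φ4] = [4, 1, 1, 1]
r2 m[sprk→φ5] = [1, 0, 0, 0]
r2 m[fog→φ1] = [0, 1, 1, 0]
r2 m[fog→φ3] = [0, 1, 2, 0]
r2 m[rain→φ2] = [0, 0, 0, 0]

message @ round 2 = [2, 0, 0, 0]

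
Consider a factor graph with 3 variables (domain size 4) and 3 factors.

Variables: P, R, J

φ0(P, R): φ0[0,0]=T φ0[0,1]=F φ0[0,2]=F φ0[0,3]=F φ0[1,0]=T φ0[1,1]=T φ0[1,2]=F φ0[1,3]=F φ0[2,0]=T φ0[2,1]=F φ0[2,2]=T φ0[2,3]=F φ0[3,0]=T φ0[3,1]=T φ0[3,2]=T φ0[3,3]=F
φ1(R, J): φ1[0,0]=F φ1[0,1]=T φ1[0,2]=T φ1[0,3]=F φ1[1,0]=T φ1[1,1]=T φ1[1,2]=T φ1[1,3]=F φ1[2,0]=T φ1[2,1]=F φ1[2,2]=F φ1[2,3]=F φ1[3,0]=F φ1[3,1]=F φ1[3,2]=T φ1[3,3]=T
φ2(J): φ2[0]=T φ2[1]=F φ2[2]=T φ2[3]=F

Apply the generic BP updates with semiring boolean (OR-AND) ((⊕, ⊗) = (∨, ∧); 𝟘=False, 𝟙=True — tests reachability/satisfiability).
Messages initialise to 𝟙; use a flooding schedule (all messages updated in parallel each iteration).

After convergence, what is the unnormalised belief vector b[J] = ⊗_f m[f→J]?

init: all messages = 𝟙 over 4 values
r1 m[φ0→P] = [T, T, T, T]
r1 m[φ0→R] = [T, T, T, F]
r1 m[φ1→R] = [T, T, T, T]
r1 m[φ1→J] = [T, T, T, T]
r1 m[φ2→J] = [T, F, T, F]
r1 m[P→φ0] = [T, T, T, T]
r1 m[R→φ0] = [T, T, T, T]
r1 m[R→φ1] = [T, T, T, T]
r1 m[J→φ1] = [T, T, T, T]
r1 m[J→φ2] = [T, T, T, T]
r2 m[φ0→P] = [T, T, T, T]
r2 m[φ0→R] = [T, T, T, F]
r2 m[φ1→R] = [T, T, T, T]
r2 m[φ1→J] = [T, T, T, T]
r2 m[φ2→J] = [T, F, T, F]
r2 m[P→φ0] = [T, T, T, T]
r2 m[R→φ0] = [T, T, T, T]
r2 m[R→φ1] = [T, T, T, F]
r2 m[J→φ1] = [T, F, T, F]
r2 m[J→φ2] = [T, T, T, T]
r3 m[φ0→P] = [T, T, T, T]
r3 m[φ0→R] = [T, T, T, F]
r3 m[φ1→R] = [T, T, T, T]
r3 m[φ1→J] = [T, T, T, F]
r3 m[φ2→J] = [T, F, T, F]
r3 m[P→φ0] = [T, T, T, T]
r3 m[R→φ0] = [T, T, T, T]
r3 m[R→φ1] = [T, T, T, F]
r3 m[J→φ1] = [T, F, T, F]
r3 m[J→φ2] = [T, T, T, T]
r4 m[φ0→P] = [T, T, T, T]
r4 m[φ0→R] = [T, T, T, F]
r4 m[φ1→R] = [T, T, T, T]
r4 m[φ1→J] = [T, T, T, F]
r4 m[φ2→J] = [T, F, T, F]
r4 m[P→φ0] = [T, T, T, T]
r4 m[R→φ0] = [T, T, T, T]
r4 m[R→φ1] = [T, T, T, F]
r4 m[J→φ1] = [T, F, T, F]
r4 m[J→φ2] = [T, T, T, F]
r5 m[φ0→P] = [T, T, T, T]
r5 m[φ0→R] = [T, T, T, F]
r5 m[φ1→R] = [T, T, T, T]
r5 m[φ1→J] = [T, T, T, F]
r5 m[φ2→J] = [T, F, T, F]
r5 m[P→φ0] = [T, T, T, T]
r5 m[R→φ0] = [T, T, T, T]
r5 m[R→φ1] = [T, T, T, F]
r5 m[J→φ1] = [T, F, T, F]
r5 m[J→φ2] = [T, T, T, F]
fixed point reached at round 5
b[J] = ⊗ incoming = [T, F, T, F]

b[J] = [T, F, T, F]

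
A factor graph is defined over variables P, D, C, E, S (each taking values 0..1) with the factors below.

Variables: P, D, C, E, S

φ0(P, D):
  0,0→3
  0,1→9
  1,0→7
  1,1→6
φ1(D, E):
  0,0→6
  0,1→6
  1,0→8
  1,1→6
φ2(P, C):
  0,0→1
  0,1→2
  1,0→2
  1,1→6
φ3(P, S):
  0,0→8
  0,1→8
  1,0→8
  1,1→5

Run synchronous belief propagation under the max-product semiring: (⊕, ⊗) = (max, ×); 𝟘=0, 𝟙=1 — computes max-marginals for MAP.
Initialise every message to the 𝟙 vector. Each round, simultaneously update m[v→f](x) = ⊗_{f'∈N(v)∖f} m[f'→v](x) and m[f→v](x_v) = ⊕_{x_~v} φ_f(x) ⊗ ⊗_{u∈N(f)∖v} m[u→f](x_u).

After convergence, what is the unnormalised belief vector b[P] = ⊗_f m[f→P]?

init: all messages = 𝟙 over 2 values
r1 m[φ0→P] = [9, 7]
r1 m[φ0→D] = [7, 9]
r1 m[φ1→D] = [6, 8]
r1 m[φ1→E] = [8, 6]
r1 m[φ2→P] = [2, 6]
r1 m[φ2→C] = [2, 6]
r1 m[φ3→P] = [8, 8]
r1 m[φ3→S] = [8, 8]
r1 m[P→φ0] = [1, 1]
r1 m[P→φ2] = [1, 1]
r1 m[P→φ3] = [1, 1]
r1 m[D→φ0] = [1, 1]
r1 m[D→φ1] = [1, 1]
r1 m[C→φ2] = [1, 1]
r1 m[E→φ1] = [1, 1]
r1 m[S→φ3] = [1, 1]
r2 m[φ0→P] = [9, 7]
r2 m[φ0→D] = [7, 9]
r2 m[φ1→D] = [6, 8]
r2 m[φ1→E] = [8, 6]
r2 m[φ2→P] = [2, 6]
r2 m[φ2→C] = [2, 6]
r2 m[φ3→P] = [8, 8]
r2 m[φ3→S] = [8, 8]
r2 m[P→φ0] = [16, 48]
r2 m[P→φ2] = [72, 56]
r2 m[P→φ3] = [18, 42]
r2 m[D→φ0] = [6, 8]
r2 m[D→φ1] = [7, 9]
r2 m[C→φ2] = [1, 1]
r2 m[E→φ1] = [1, 1]
r2 m[S→φ3] = [1, 1]
r3 m[φ0→P] = [72, 48]
r3 m[φ0→D] = [336, 288]
r3 m[φ1→D] = [6, 8]
r3 m[φ1→E] = [72, 54]
r3 m[φ2→P] = [2, 6]
r3 m[φ2→C] = [112, 336]
r3 m[φ3→P] = [8, 8]
r3 m[φ3→S] = [336, 210]
r3 m[P→φ0] = [16, 48]
r3 m[P→φ2] = [72, 56]
r3 m[P→φ3] = [18, 42]
r3 m[D→φ0] = [6, 8]
r3 m[D→φ1] = [7, 9]
r3 m[C→φ2] = [1, 1]
r3 m[E→φ1] = [1, 1]
r3 m[S→φ3] = [1, 1]
r4 m[φ0→P] = [72, 48]
r4 m[φ0→D] = [336, 288]
r4 m[φ1→D] = [6, 8]
r4 m[φ1→E] = [72, 54]
r4 m[φ2→P] = [2, 6]
r4 m[φ2→C] = [112, 336]
r4 m[φ3→P] = [8, 8]
r4 m[φ3→S] = [336, 210]
r4 m[P→φ0] = [16, 48]
r4 m[P→φ2] = [576, 384]
r4 m[P→φ3] = [144, 288]
r4 m[D→φ0] = [6, 8]
r4 m[D→φ1] = [336, 288]
r4 m[C→φ2] = [1, 1]
r4 m[E→φ1] = [1, 1]
r4 m[S→φ3] = [1, 1]
r5 m[φ0→P] = [72, 48]
r5 m[φ0→D] = [336, 288]
r5 m[φ1→D] = [6, 8]
r5 m[φ1→E] = [2304, 2016]
r5 m[φ2→P] = [2, 6]
r5 m[φ2→C] = [768, 2304]
r5 m[φ3→P] = [8, 8]
r5 m[φ3→S] = [2304, 1440]
r5 m[P→φ0] = [16, 48]
r5 m[P→φ2] = [576, 384]
r5 m[P→φ3] = [144, 288]
r5 m[D→φ0] = [6, 8]
r5 m[D→φ1] = [336, 288]
r5 m[C→φ2] = [1, 1]
r5 m[E→φ1] = [1, 1]
r5 m[S→φ3] = [1, 1]
r6 m[φ0→P] = [72, 48]
r6 m[φ0→D] = [336, 288]
r6 m[φ1→D] = [6, 8]
r6 m[φ1→E] = [2304, 2016]
r6 m[φ2→P] = [2, 6]
r6 m[φ2→C] = [768, 2304]
r6 m[φ3→P] = [8, 8]
r6 m[φ3→S] = [2304, 1440]
r6 m[P→φ0] = [16, 48]
r6 m[P→φ2] = [576, 384]
r6 m[P→φ3] = [144, 288]
r6 m[D→φ0] = [6, 8]
r6 m[D→φ1] = [336, 288]
r6 m[C→φ2] = [1, 1]
r6 m[E→φ1] = [1, 1]
r6 m[S→φ3] = [1, 1]
fixed point reached at round 6
b[P] = ⊗ incoming = [1152, 2304]

b[P] = [1152, 2304]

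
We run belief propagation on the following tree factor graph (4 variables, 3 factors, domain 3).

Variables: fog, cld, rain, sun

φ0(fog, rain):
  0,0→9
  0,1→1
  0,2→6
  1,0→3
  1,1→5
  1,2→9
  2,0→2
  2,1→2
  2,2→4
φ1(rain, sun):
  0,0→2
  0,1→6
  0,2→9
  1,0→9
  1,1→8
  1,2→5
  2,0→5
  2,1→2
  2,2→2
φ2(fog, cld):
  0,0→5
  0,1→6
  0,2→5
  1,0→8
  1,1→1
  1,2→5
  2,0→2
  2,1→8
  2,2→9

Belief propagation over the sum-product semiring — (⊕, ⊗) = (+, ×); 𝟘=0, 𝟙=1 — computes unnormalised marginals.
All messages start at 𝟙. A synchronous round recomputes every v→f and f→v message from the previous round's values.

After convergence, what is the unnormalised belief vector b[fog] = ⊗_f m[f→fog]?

init: all messages = 𝟙 over 3 values
r1 m[φ0→fog] = [16, 17, 8]
r1 m[φ0→rain] = [14, 8, 19]
r1 m[φ1→rain] = [17, 22, 9]
r1 m[φ1→sun] = [16, 16, 16]
r1 m[φ2→fog] = [16, 14, 19]
r1 m[φ2→cld] = [15, 15, 19]
r1 m[fog→φ0] = [1, 1, 1]
r1 m[fog→φ2] = [1, 1, 1]
r1 m[cld→φ2] = [1, 1, 1]
r1 m[rain→φ0] = [1, 1, 1]
r1 m[rain→φ1] = [1, 1, 1]
r1 m[sun→φ1] = [1, 1, 1]
r2 m[φ0→fog] = [16, 17, 8]
r2 m[φ0→rain] = [14, 8, 19]
r2 m[φ1→rain] = [17, 22, 9]
r2 m[φ1→sun] = [16, 16, 16]
r2 m[φ2→fog] = [16, 14, 19]
r2 m[φ2→cld] = [15, 15, 19]
r2 m[fog→φ0] = [16, 14, 19]
r2 m[fog→φ2] = [16, 17, 8]
r2 m[cld→φ2] = [1, 1, 1]
r2 m[rain→φ0] = [17, 22, 9]
r2 m[rain→φ1] = [14, 8, 19]
r2 m[sun→φ1] = [1, 1, 1]
r3 m[φ0→fog] = [229, 242, 114]
r3 m[φ0→rain] = [224, 124, 298]
r3 m[φ1→rain] = [17, 22, 9]
r3 m[φ1→sun] = [195, 186, 204]
r3 m[φ2→fog] = [16, 14, 19]
r3 m[φ2→cld] = [232, 177, 237]
r3 m[fog→φ0] = [16, 14, 19]
r3 m[fog→φ2] = [16, 17, 8]
r3 m[cld→φ2] = [1, 1, 1]
r3 m[rain→φ0] = [17, 22, 9]
r3 m[rain→φ1] = [14, 8, 19]
r3 m[sun→φ1] = [1, 1, 1]
r4 m[φ0→fog] = [229, 242, 114]
r4 m[φ0→rain] = [224, 124, 298]
r4 m[φ1→rain] = [17, 22, 9]
r4 m[φ1→sun] = [195, 186, 204]
r4 m[φ2→fog] = [16, 14, 19]
r4 m[φ2→cld] = [232, 177, 237]
r4 m[fog→φ0] = [16, 14, 19]
r4 m[fog→φ2] = [229, 242, 114]
r4 m[cld→φ2] = [1, 1, 1]
r4 m[rain→φ0] = [17, 22, 9]
r4 m[rain→φ1] = [224, 124, 298]
r4 m[sun→φ1] = [1, 1, 1]
r5 m[φ0→fog] = [229, 242, 114]
r5 m[φ0→rain] = [224, 124, 298]
r5 m[φ1→rain] = [17, 22, 9]
r5 m[φ1→sun] = [3054, 2932, 3232]
r5 m[φ2→fog] = [16, 14, 19]
r5 m[φ2→cld] = [3309, 2528, 3381]
r5 m[fog→φ0] = [16, 14, 19]
r5 m[fog→φ2] = [229, 242, 114]
r5 m[cld→φ2] = [1, 1, 1]
r5 m[rain→φ0] = [17, 22, 9]
r5 m[rain→φ1] = [224, 124, 298]
r5 m[sun→φ1] = [1, 1, 1]
r6 m[φ0→fog] = [229, 242, 114]
r6 m[φ0→rain] = [224, 124, 298]
r6 m[φ1→rain] = [17, 22, 9]
r6 m[φ1→sun] = [3054, 2932, 3232]
r6 m[φ2→fog] = [16, 14, 19]
r6 m[φ2→cld] = [3309, 2528, 3381]
r6 m[fog→φ0] = [16, 14, 19]
r6 m[fog→φ2] = [229, 242, 114]
r6 m[cld→φ2] = [1, 1, 1]
r6 m[rain→φ0] = [17, 22, 9]
r6 m[rain→φ1] = [224, 124, 298]
r6 m[sun→φ1] = [1, 1, 1]
fixed point reached at round 6
b[fog] = ⊗ incoming = [3664, 3388, 2166]

b[fog] = [3664, 3388, 2166]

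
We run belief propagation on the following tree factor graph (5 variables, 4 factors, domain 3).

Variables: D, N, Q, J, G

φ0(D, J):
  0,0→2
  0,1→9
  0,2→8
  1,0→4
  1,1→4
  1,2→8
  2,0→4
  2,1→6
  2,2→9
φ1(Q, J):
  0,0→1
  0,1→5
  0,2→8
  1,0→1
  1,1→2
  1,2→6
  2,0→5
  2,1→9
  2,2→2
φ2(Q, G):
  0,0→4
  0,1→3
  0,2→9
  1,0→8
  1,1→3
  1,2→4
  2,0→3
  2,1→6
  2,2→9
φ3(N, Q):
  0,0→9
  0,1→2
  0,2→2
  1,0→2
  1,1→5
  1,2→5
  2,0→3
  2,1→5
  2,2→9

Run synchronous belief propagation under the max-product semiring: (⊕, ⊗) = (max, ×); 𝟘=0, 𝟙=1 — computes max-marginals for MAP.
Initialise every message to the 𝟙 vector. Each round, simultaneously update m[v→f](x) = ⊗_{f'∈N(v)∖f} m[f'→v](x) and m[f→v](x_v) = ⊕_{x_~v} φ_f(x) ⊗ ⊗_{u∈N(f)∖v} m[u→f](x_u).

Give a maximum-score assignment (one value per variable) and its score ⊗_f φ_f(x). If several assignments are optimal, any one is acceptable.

assignment: (D=0, N=2, Q=2, J=1, G=2); score = 6561

init: all messages = 𝟙 over 3 values
r1 m[φ0→D] = [9, 8, 9]
r1 m[φ0→J] = [4, 9, 9]
r1 m[φ1→Q] = [8, 6, 9]
r1 m[φ1→J] = [5, 9, 8]
r1 m[φ2→Q] = [9, 8, 9]
r1 m[φ2→G] = [8, 6, 9]
r1 m[φ3→N] = [9, 5, 9]
r1 m[φ3→Q] = [9, 5, 9]
r1 m[D→φ0] = [1, 1, 1]
r1 m[N→φ3] = [1, 1, 1]
r1 m[Q→φ1] = [1, 1, 1]
r1 m[Q→φ2] = [1, 1, 1]
r1 m[Q→φ3] = [1, 1, 1]
r1 m[J→φ0] = [1, 1, 1]
r1 m[J→φ1] = [1, 1, 1]
r1 m[G→φ2] = [1, 1, 1]
r2 m[φ0→D] = [9, 8, 9]
r2 m[φ0→J] = [4, 9, 9]
r2 m[φ1→Q] = [8, 6, 9]
r2 m[φ1→J] = [5, 9, 8]
r2 m[φ2→Q] = [9, 8, 9]
r2 m[φ2→G] = [8, 6, 9]
r2 m[φ3→N] = [9, 5, 9]
r2 m[φ3→Q] = [9, 5, 9]
r2 m[D→φ0] = [1, 1, 1]
r2 m[N→φ3] = [1, 1, 1]
r2 m[Q→φ1] = [81, 40, 81]
r2 m[Q→φ2] = [72, 30, 81]
r2 m[Q→φ3] = [72, 48, 81]
r2 m[J→φ0] = [5, 9, 8]
r2 m[J→φ1] = [4, 9, 9]
r2 m[G→φ2] = [1, 1, 1]
r3 m[φ0→D] = [81, 64, 72]
r3 m[φ0→J] = [4, 9, 9]
r3 m[φ1→Q] = [72, 54, 81]
r3 m[φ1→J] = [405, 729, 648]
r3 m[φ2→Q] = [9, 8, 9]
r3 m[φ2→G] = [288, 486, 729]
r3 m[φ3→N] = [648, 405, 729]
r3 m[φ3→Q] = [9, 5, 9]
r3 m[D→φ0] = [1, 1, 1]
r3 m[N→φ3] = [1, 1, 1]
r3 m[Q→φ1] = [81, 40, 81]
r3 m[Q→φ2] = [72, 30, 81]
r3 m[Q→φ3] = [72, 48, 81]
r3 m[J→φ0] = [5, 9, 8]
r3 m[J→φ1] = [4, 9, 9]
r3 m[G→φ2] = [1, 1, 1]
r4 m[φ0→D] = [81, 64, 72]
r4 m[φ0→J] = [4, 9, 9]
r4 m[φ1→Q] = [72, 54, 81]
r4 m[φ1→J] = [405, 729, 648]
r4 m[φ2→Q] = [9, 8, 9]
r4 m[φ2→G] = [288, 486, 729]
r4 m[φ3→N] = [648, 405, 729]
r4 m[φ3→Q] = [9, 5, 9]
r4 m[D→φ0] = [1, 1, 1]
r4 m[N→φ3] = [1, 1, 1]
r4 m[Q→φ1] = [81, 40, 81]
r4 m[Q→φ2] = [648, 270, 729]
r4 m[Q→φ3] = [648, 432, 729]
r4 m[J→φ0] = [405, 729, 648]
r4 m[J→φ1] = [4, 9, 9]
r4 m[G→φ2] = [1, 1, 1]
r5 m[φ0→D] = [6561, 5184, 5832]
r5 m[φ0→J] = [4, 9, 9]
r5 m[φ1→Q] = [72, 54, 81]
r5 m[φ1→J] = [405, 729, 648]
r5 m[φ2→Q] = [9, 8, 9]
r5 m[φ2→G] = [2592, 4374, 6561]
r5 m[φ3→N] = [5832, 3645, 6561]
r5 m[φ3→Q] = [9, 5, 9]
r5 m[D→φ0] = [1, 1, 1]
r5 m[N→φ3] = [1, 1, 1]
r5 m[Q→φ1] = [81, 40, 81]
r5 m[Q→φ2] = [648, 270, 729]
r5 m[Q→φ3] = [648, 432, 729]
r5 m[J→φ0] = [405, 729, 648]
r5 m[J→φ1] = [4, 9, 9]
r5 m[G→φ2] = [1, 1, 1]
r6 m[φ0→D] = [6561, 5184, 5832]
r6 m[φ0→J] = [4, 9, 9]
r6 m[φ1→Q] = [72, 54, 81]
r6 m[φ1→J] = [405, 729, 648]
r6 m[φ2→Q] = [9, 8, 9]
r6 m[φ2→G] = [2592, 4374, 6561]
r6 m[φ3→N] = [5832, 3645, 6561]
r6 m[φ3→Q] = [9, 5, 9]
r6 m[D→φ0] = [1, 1, 1]
r6 m[N→φ3] = [1, 1, 1]
r6 m[Q→φ1] = [81, 40, 81]
r6 m[Q→φ2] = [648, 270, 729]
r6 m[Q→φ3] = [648, 432, 729]
r6 m[J→φ0] = [405, 729, 648]
r6 m[J→φ1] = [4, 9, 9]
r6 m[G→φ2] = [1, 1, 1]
fixed point reached at round 6
traceback from D: (D=0, N=2, Q=2, J=1, G=2), score=6561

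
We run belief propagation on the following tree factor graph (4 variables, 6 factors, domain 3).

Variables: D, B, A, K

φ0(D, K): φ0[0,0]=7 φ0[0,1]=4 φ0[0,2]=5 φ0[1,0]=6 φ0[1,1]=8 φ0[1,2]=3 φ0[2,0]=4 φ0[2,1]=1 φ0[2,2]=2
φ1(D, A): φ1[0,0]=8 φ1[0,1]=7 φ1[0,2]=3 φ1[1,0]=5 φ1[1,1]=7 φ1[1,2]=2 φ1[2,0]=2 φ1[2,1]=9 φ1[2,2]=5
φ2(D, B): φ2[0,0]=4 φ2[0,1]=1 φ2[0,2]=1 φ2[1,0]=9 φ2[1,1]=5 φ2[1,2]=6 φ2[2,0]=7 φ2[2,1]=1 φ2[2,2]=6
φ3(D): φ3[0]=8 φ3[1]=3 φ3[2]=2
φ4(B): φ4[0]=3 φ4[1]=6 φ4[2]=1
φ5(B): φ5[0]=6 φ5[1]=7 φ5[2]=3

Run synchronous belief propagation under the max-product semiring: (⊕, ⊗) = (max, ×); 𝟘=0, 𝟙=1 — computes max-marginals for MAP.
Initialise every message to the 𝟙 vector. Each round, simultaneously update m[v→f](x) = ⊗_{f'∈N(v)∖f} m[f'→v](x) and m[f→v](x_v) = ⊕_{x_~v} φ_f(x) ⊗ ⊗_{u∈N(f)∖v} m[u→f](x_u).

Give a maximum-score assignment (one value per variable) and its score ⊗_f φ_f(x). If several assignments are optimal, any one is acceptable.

assignment: (D=1, B=1, A=1, K=1); score = 35280

init: all messages = 𝟙 over 3 values
r1 m[φ0→D] = [7, 8, 4]
r1 m[φ0→K] = [7, 8, 5]
r1 m[φ1→D] = [8, 7, 9]
r1 m[φ1→A] = [8, 9, 5]
r1 m[φ2→D] = [4, 9, 7]
r1 m[φ2→B] = [9, 5, 6]
r1 m[φ3→D] = [8, 3, 2]
r1 m[φ4→B] = [3, 6, 1]
r1 m[φ5→B] = [6, 7, 3]
r1 m[D→φ0] = [1, 1, 1]
r1 m[D→φ1] = [1, 1, 1]
r1 m[D→φ2] = [1, 1, 1]
r1 m[D→φ3] = [1, 1, 1]
r1 m[B→φ2] = [1, 1, 1]
r1 m[B→φ4] = [1, 1, 1]
r1 m[B→φ5] = [1, 1, 1]
r1 m[A→φ1] = [1, 1, 1]
r1 m[K→φ0] = [1, 1, 1]
r2 m[φ0→D] = [7, 8, 4]
r2 m[φ0→K] = [7, 8, 5]
r2 m[φ1→D] = [8, 7, 9]
r2 m[φ1→A] = [8, 9, 5]
r2 m[φ2→D] = [4, 9, 7]
r2 m[φ2→B] = [9, 5, 6]
r2 m[φ3→D] = [8, 3, 2]
r2 m[φ4→B] = [3, 6, 1]
r2 m[φ5→B] = [6, 7, 3]
r2 m[D→φ0] = [256, 189, 126]
r2 m[D→φ1] = [224, 216, 56]
r2 m[D→φ2] = [448, 168, 72]
r2 m[D→φ3] = [224, 504, 252]
r2 m[B→φ2] = [18, 42, 3]
r2 m[B→φ4] = [54, 35, 18]
r2 m[B→φ5] = [27, 30, 6]
r2 m[A→φ1] = [1, 1, 1]
r2 m[K→φ0] = [1, 1, 1]
r3 m[φ0→D] = [7, 8, 4]
r3 m[φ0→K] = [1792, 1512, 1280]
r3 m[φ1→D] = [8, 7, 9]
r3 m[φ1→A] = [1792, 1568, 672]
r3 m[φ2→D] = [72, 210, 126]
r3 m[φ2→B] = [1792, 840, 1008]
r3 m[φ3→D] = [8, 3, 2]
r3 m[φ4→B] = [3, 6, 1]
r3 m[φ5→B] = [6, 7, 3]
r3 m[D→φ0] = [256, 189, 126]
r3 m[D→φ1] = [224, 216, 56]
r3 m[D→φ2] = [448, 168, 72]
r3 m[D→φ3] = [224, 504, 252]
r3 m[B→φ2] = [18, 42, 3]
r3 m[B→φ4] = [54, 35, 18]
r3 m[B→φ5] = [27, 30, 6]
r3 m[A→φ1] = [1, 1, 1]
r3 m[K→φ0] = [1, 1, 1]
r4 m[φ0→D] = [7, 8, 4]
r4 m[φ0→K] = [1792, 1512, 1280]
r4 m[φ1→D] = [8, 7, 9]
r4 m[φ1→A] = [1792, 1568, 672]
r4 m[φ2→D] = [72, 210, 126]
r4 m[φ2→B] = [1792, 840, 1008]
r4 m[φ3→D] = [8, 3, 2]
r4 m[φ4→B] = [3, 6, 1]
r4 m[φ5→B] = [6, 7, 3]
r4 m[D→φ0] = [4608, 4410, 2268]
r4 m[D→φ1] = [4032, 5040, 1008]
r4 m[D→φ2] = [448, 168, 72]
r4 m[D→φ3] = [4032, 11760, 4536]
r4 m[B→φ2] = [18, 42, 3]
r4 m[B→φ4] = [10752, 5880, 3024]
r4 m[B→φ5] = [5376, 5040, 1008]
r4 m[A→φ1] = [1, 1, 1]
r4 m[K→φ0] = [1, 1, 1]
r5 m[φ0→D] = [7, 8, 4]
r5 m[φ0→K] = [32256, 35280, 23040]
r5 m[φ1→D] = [8, 7, 9]
r5 m[φ1→A] = [32256, 35280, 12096]
r5 m[φ2→D] = [72, 210, 126]
r5 m[φ2→B] = [1792, 840, 1008]
r5 m[φ3→D] = [8, 3, 2]
r5 m[φ4→B] = [3, 6, 1]
r5 m[φ5→B] = [6, 7, 3]
r5 m[D→φ0] = [4608, 4410, 2268]
r5 m[D→φ1] = [4032, 5040, 1008]
r5 m[D→φ2] = [448, 168, 72]
r5 m[D→φ3] = [4032, 11760, 4536]
r5 m[B→φ2] = [18, 42, 3]
r5 m[B→φ4] = [10752, 5880, 3024]
r5 m[B→φ5] = [5376, 5040, 1008]
r5 m[A→φ1] = [1, 1, 1]
r5 m[K→φ0] = [1, 1, 1]
r6 m[φ0→D] = [7, 8, 4]
r6 m[φ0→K] = [32256, 35280, 23040]
r6 m[φ1→D] = [8, 7, 9]
r6 m[φ1→A] = [32256, 35280, 12096]
r6 m[φ2→D] = [72, 210, 126]
r6 m[φ2→B] = [1792, 840, 1008]
r6 m[φ3→D] = [8, 3, 2]
r6 m[φ4→B] = [3, 6, 1]
r6 m[φ5→B] = [6, 7, 3]
r6 m[D→φ0] = [4608, 4410, 2268]
r6 m[D→φ1] = [4032, 5040, 1008]
r6 m[D→φ2] = [448, 168, 72]
r6 m[D→φ3] = [4032, 11760, 4536]
r6 m[B→φ2] = [18, 42, 3]
r6 m[B→φ4] = [10752, 5880, 3024]
r6 m[B→φ5] = [5376, 5040, 1008]
r6 m[A→φ1] = [1, 1, 1]
r6 m[K→φ0] = [1, 1, 1]
fixed point reached at round 6
traceback from D: (D=1, B=1, A=1, K=1), score=35280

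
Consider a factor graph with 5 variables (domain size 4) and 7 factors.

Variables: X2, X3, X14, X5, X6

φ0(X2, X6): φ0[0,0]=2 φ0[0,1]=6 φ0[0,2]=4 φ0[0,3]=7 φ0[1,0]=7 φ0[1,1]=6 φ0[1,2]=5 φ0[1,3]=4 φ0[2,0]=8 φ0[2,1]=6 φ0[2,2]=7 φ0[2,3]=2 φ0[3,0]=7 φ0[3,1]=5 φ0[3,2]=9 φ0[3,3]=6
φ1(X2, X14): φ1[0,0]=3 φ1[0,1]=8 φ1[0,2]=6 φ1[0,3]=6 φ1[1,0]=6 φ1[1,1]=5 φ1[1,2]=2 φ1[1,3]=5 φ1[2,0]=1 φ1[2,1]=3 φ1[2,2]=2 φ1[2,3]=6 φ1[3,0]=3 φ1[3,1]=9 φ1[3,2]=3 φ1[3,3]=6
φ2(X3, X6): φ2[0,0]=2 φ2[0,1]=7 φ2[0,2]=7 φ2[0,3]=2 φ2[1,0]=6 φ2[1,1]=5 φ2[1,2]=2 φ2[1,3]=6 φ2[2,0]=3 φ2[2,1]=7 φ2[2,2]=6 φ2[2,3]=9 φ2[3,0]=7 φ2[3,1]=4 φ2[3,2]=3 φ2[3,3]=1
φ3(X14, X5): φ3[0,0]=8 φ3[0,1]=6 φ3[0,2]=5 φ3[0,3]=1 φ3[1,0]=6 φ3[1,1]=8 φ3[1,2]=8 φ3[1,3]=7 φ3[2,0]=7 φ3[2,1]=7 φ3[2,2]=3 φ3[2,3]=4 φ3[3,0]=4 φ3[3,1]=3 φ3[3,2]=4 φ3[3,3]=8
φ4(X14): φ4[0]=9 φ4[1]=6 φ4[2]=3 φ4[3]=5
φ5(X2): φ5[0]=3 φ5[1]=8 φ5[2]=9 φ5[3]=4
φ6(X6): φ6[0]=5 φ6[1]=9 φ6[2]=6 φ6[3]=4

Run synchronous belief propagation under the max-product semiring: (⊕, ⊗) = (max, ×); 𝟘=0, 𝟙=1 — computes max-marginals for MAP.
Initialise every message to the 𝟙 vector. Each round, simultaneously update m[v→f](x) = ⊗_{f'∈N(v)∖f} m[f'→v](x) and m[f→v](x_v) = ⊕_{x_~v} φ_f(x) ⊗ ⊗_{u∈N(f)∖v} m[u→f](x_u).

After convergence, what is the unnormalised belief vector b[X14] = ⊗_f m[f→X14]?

init: all messages = 𝟙 over 4 values
r1 m[φ0→X2] = [7, 7, 8, 9]
r1 m[φ0→X6] = [8, 6, 9, 7]
r1 m[φ1→X2] = [8, 6, 6, 9]
r1 m[φ1→X14] = [6, 9, 6, 6]
r1 m[φ2→X3] = [7, 6, 9, 7]
r1 m[φ2→X6] = [7, 7, 7, 9]
r1 m[φ3→X14] = [8, 8, 7, 8]
r1 m[φ3→X5] = [8, 8, 8, 8]
r1 m[φ4→X14] = [9, 6, 3, 5]
r1 m[φ5→X2] = [3, 8, 9, 4]
r1 m[φ6→X6] = [5, 9, 6, 4]
r1 m[X2→φ0] = [1, 1, 1, 1]
r1 m[X2→φ1] = [1, 1, 1, 1]
r1 m[X2→φ5] = [1, 1, 1, 1]
r1 m[X3→φ2] = [1, 1, 1, 1]
r1 m[X14→φ1] = [1, 1, 1, 1]
r1 m[X14→φ3] = [1, 1, 1, 1]
r1 m[X14→φ4] = [1, 1, 1, 1]
r1 m[X5→φ3] = [1, 1, 1, 1]
r1 m[X6→φ0] = [1, 1, 1, 1]
r1 m[X6→φ2] = [1, 1, 1, 1]
r1 m[X6→φ6] = [1, 1, 1, 1]
r2 m[φ0→X2] = [7, 7, 8, 9]
r2 m[φ0→X6] = [8, 6, 9, 7]
r2 m[φ1→X2] = [8, 6, 6, 9]
r2 m[φ1→X14] = [6, 9, 6, 6]
r2 m[φ2→X3] = [7, 6, 9, 7]
r2 m[φ2→X6] = [7, 7, 7, 9]
r2 m[φ3→X14] = [8, 8, 7, 8]
r2 m[φ3→X5] = [8, 8, 8, 8]
r2 m[φ4→X14] = [9, 6, 3, 5]
r2 m[φ5→X2] = [3, 8, 9, 4]
r2 m[φ6→X6] = [5, 9, 6, 4]
r2 m[X2→φ0] = [24, 48, 54, 36]
r2 m[X2→φ1] = [21, 56, 72, 36]
r2 m[X2→φ5] = [56, 42, 48, 81]
r2 m[X3→φ2] = [1, 1, 1, 1]
r2 m[X14→φ1] = [72, 48, 21, 40]
r2 m[X14→φ3] = [54, 54, 18, 30]
r2 m[X14→φ4] = [48, 72, 42, 48]
r2 m[X5→φ3] = [1, 1, 1, 1]
r2 m[X6→φ0] = [35, 63, 42, 36]
r2 m[X6→φ2] = [40, 54, 54, 28]
r2 m[X6→φ6] = [56, 42, 63, 63]
r3 m[φ0→X2] = [378, 378, 378, 378]
r3 m[φ0→X6] = [432, 324, 378, 216]
r3 m[φ1→X2] = [384, 432, 240, 432]
r3 m[φ1→X14] = [336, 324, 144, 432]
r3 m[φ2→X3] = [378, 270, 378, 280]
r3 m[φ2→X6] = [7, 7, 7, 9]
r3 m[φ3→X14] = [8, 8, 7, 8]
r3 m[φ3→X5] = [432, 432, 432, 378]
r3 m[φ4→X14] = [9, 6, 3, 5]
r3 m[φ5→X2] = [3, 8, 9, 4]
r3 m[φ6→X6] = [5, 9, 6, 4]
r3 m[X2→φ0] = [24, 48, 54, 36]
r3 m[X2→φ1] = [21, 56, 72, 36]
r3 m[X2→φ5] = [56, 42, 48, 81]
r3 m[X3→φ2] = [1, 1, 1, 1]
r3 m[X14→φ1] = [72, 48, 21, 40]
r3 m[X14→φ3] = [54, 54, 18, 30]
r3 m[X14→φ4] = [48, 72, 42, 48]
r3 m[X5→φ3] = [1, 1, 1, 1]
r3 m[X6→φ0] = [35, 63, 42, 36]
r3 m[X6→φ2] = [40, 54, 54, 28]
r3 m[X6→φ6] = [56, 42, 63, 63]
r4 m[φ0→X2] = [378, 378, 378, 378]
r4 m[φ0→X6] = [432, 324, 378, 216]
r4 m[φ1→X2] = [384, 432, 240, 432]
r4 m[φ1→X14] = [336, 324, 144, 432]
r4 m[φ2→X3] = [378, 270, 378, 280]
r4 m[φ2→X6] = [7, 7, 7, 9]
r4 m[φ3→X14] = [8, 8, 7, 8]
r4 m[φ3→X5] = [432, 432, 432, 378]
r4 m[φ4→X14] = [9, 6, 3, 5]
r4 m[φ5→X2] = [3, 8, 9, 4]
r4 m[φ6→X6] = [5, 9, 6, 4]
r4 m[X2→φ0] = [1152, 3456, 2160, 1728]
r4 m[X2→φ1] = [1134, 3024, 3402, 1512]
r4 m[X2→φ5] = [145152, 163296, 90720, 163296]
r4 m[X3→φ2] = [1, 1, 1, 1]
r4 m[X14→φ1] = [72, 48, 21, 40]
r4 m[X14→φ3] = [3024, 1944, 432, 2160]
r4 m[X14→φ4] = [2688, 2592, 1008, 3456]
r4 m[X5→φ3] = [1, 1, 1, 1]
r4 m[X6→φ0] = [35, 63, 42, 36]
r4 m[X6→φ2] = [2160, 2916, 2268, 864]
r4 m[X6→φ6] = [3024, 2268, 2646, 1944]
r5 m[φ0→X2] = [378, 378, 378, 378]
r5 m[φ0→X6] = [24192, 20736, 17280, 13824]
r5 m[φ1→X2] = [384, 432, 240, 432]
r5 m[φ1→X14] = [18144, 15120, 6804, 20412]
r5 m[φ2→X3] = [20412, 14580, 20412, 15120]
r5 m[φ2→X6] = [7, 7, 7, 9]
r5 m[φ3→X14] = [8, 8, 7, 8]
r5 m[φ3→X5] = [24192, 18144, 15552, 17280]
r5 m[φ4→X14] = [9, 6, 3, 5]
r5 m[φ5→X2] = [3, 8, 9, 4]
r5 m[φ6→X6] = [5, 9, 6, 4]
r5 m[X2→φ0] = [1152, 3456, 2160, 1728]
r5 m[X2→φ1] = [1134, 3024, 3402, 1512]
r5 m[X2→φ5] = [145152, 163296, 90720, 163296]
r5 m[X3→φ2] = [1, 1, 1, 1]
r5 m[X14→φ1] = [72, 48, 21, 40]
r5 m[X14→φ3] = [3024, 1944, 432, 2160]
r5 m[X14→φ4] = [2688, 2592, 1008, 3456]
r5 m[X5→φ3] = [1, 1, 1, 1]
r5 m[X6→φ0] = [35, 63, 42, 36]
r5 m[X6→φ2] = [2160, 2916, 2268, 864]
r5 m[X6→φ6] = [3024, 2268, 2646, 1944]
r6 m[φ0→X2] = [378, 378, 378, 378]
r6 m[φ0→X6] = [24192, 20736, 17280, 13824]
r6 m[φ1→X2] = [384, 432, 240, 432]
r6 m[φ1→X14] = [18144, 15120, 6804, 20412]
r6 m[φ2→X3] = [20412, 14580, 20412, 15120]
r6 m[φ2→X6] = [7, 7, 7, 9]
r6 m[φ3→X14] = [8, 8, 7, 8]
r6 m[φ3→X5] = [24192, 18144, 15552, 17280]
r6 m[φ4→X14] = [9, 6, 3, 5]
r6 m[φ5→X2] = [3, 8, 9, 4]
r6 m[φ6→X6] = [5, 9, 6, 4]
r6 m[X2→φ0] = [1152, 3456, 2160, 1728]
r6 m[X2→φ1] = [1134, 3024, 3402, 1512]
r6 m[X2→φ5] = [145152, 163296, 90720, 163296]
r6 m[X3→φ2] = [1, 1, 1, 1]
r6 m[X14→φ1] = [72, 48, 21, 40]
r6 m[X14→φ3] = [163296, 90720, 20412, 102060]
r6 m[X14→φ4] = [145152, 120960, 47628, 163296]
r6 m[X5→φ3] = [1, 1, 1, 1]
r6 m[X6→φ0] = [35, 63, 42, 36]
r6 m[X6→φ2] = [120960, 186624, 103680, 55296]
r6 m[X6→φ6] = [169344, 145152, 120960, 124416]
r7 m[φ0→X2] = [378, 378, 378, 378]
r7 m[φ0→X6] = [24192, 20736, 17280, 13824]
r7 m[φ1→X2] = [384, 432, 240, 432]
r7 m[φ1→X14] = [18144, 15120, 6804, 20412]
r7 m[φ2→X3] = [1306368, 933120, 1306368, 846720]
r7 m[φ2→X6] = [7, 7, 7, 9]
r7 m[φ3→X14] = [8, 8, 7, 8]
r7 m[φ3→X5] = [1306368, 979776, 816480, 816480]
r7 m[φ4→X14] = [9, 6, 3, 5]
r7 m[φ5→X2] = [3, 8, 9, 4]
r7 m[φ6→X6] = [5, 9, 6, 4]
r7 m[X2→φ0] = [1152, 3456, 2160, 1728]
r7 m[X2→φ1] = [1134, 3024, 3402, 1512]
r7 m[X2→φ5] = [145152, 163296, 90720, 163296]
r7 m[X3→φ2] = [1, 1, 1, 1]
r7 m[X14→φ1] = [72, 48, 21, 40]
r7 m[X14→φ3] = [163296, 90720, 20412, 102060]
r7 m[X14→φ4] = [145152, 120960, 47628, 163296]
r7 m[X5→φ3] = [1, 1, 1, 1]
r7 m[X6→φ0] = [35, 63, 42, 36]
r7 m[X6→φ2] = [120960, 186624, 103680, 55296]
r7 m[X6→φ6] = [169344, 145152, 120960, 124416]
r8 m[φ0→X2] = [378, 378, 378, 378]
r8 m[φ0→X6] = [24192, 20736, 17280, 13824]
r8 m[φ1→X2] = [384, 432, 240, 432]
r8 m[φ1→X14] = [18144, 15120, 6804, 20412]
r8 m[φ2→X3] = [1306368, 933120, 1306368, 846720]
r8 m[φ2→X6] = [7, 7, 7, 9]
r8 m[φ3→X14] = [8, 8, 7, 8]
r8 m[φ3→X5] = [1306368, 979776, 816480, 816480]
r8 m[φ4→X14] = [9, 6, 3, 5]
r8 m[φ5→X2] = [3, 8, 9, 4]
r8 m[φ6→X6] = [5, 9, 6, 4]
r8 m[X2→φ0] = [1152, 3456, 2160, 1728]
r8 m[X2→φ1] = [1134, 3024, 3402, 1512]
r8 m[X2→φ5] = [145152, 163296, 90720, 163296]
r8 m[X3→φ2] = [1, 1, 1, 1]
r8 m[X14→φ1] = [72, 48, 21, 40]
r8 m[X14→φ3] = [163296, 90720, 20412, 102060]
r8 m[X14→φ4] = [145152, 120960, 47628, 163296]
r8 m[X5→φ3] = [1, 1, 1, 1]
r8 m[X6→φ0] = [35, 63, 42, 36]
r8 m[X6→φ2] = [120960, 186624, 103680, 55296]
r8 m[X6→φ6] = [169344, 145152, 120960, 124416]
fixed point reached at round 8
b[X14] = ⊗ incoming = [1306368, 725760, 142884, 816480]

b[X14] = [1306368, 725760, 142884, 816480]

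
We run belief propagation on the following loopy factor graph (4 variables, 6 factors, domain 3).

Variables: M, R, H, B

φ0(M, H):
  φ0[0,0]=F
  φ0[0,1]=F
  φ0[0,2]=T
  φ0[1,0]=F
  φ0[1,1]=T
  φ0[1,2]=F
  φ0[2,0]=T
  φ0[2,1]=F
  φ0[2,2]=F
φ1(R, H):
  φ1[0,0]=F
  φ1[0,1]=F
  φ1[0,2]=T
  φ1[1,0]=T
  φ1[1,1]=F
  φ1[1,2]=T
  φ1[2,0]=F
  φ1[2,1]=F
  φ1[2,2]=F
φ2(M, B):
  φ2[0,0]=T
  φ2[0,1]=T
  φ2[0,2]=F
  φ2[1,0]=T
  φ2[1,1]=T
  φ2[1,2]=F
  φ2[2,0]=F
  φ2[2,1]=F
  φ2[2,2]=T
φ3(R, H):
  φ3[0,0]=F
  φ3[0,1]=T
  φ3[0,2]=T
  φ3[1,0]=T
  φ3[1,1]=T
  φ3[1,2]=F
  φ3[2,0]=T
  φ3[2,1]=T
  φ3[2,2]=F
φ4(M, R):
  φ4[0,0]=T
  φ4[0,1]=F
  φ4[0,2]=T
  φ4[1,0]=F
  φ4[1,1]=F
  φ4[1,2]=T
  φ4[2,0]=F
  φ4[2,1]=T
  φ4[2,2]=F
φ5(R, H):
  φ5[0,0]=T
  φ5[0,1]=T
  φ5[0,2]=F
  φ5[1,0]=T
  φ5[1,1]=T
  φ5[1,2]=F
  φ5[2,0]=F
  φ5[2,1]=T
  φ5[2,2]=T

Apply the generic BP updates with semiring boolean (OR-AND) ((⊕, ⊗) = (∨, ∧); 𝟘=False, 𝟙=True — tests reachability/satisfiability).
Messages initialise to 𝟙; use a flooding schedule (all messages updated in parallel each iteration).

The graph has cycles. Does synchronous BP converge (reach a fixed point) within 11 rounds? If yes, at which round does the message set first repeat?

init: all messages = 𝟙 over 3 values
r1 m[φ0→M] = [T, T, T]
r1 m[φ0→H] = [T, T, T]
r1 m[φ1→R] = [T, T, F]
r1 m[φ1→H] = [T, F, T]
r1 m[φ2→M] = [T, T, T]
r1 m[φ2→B] = [T, T, T]
r1 m[φ3→R] = [T, T, T]
r1 m[φ3→H] = [T, T, T]
r1 m[φ4→M] = [T, T, T]
r1 m[φ4→R] = [T, T, T]
r1 m[φ5→R] = [T, T, T]
r1 m[φ5→H] = [T, T, T]
r1 m[M→φ0] = [T, T, T]
r1 m[M→φ2] = [T, T, T]
r1 m[M→φ4] = [T, T, T]
r1 m[R→φ1] = [T, T, T]
r1 m[R→φ3] = [T, T, T]
r1 m[R→φ4] = [T, T, T]
r1 m[R→φ5] = [T, T, T]
r1 m[H→φ0] = [T, T, T]
r1 m[H→φ1] = [T, T, T]
r1 m[H→φ3] = [T, T, T]
r1 m[H→φ5] = [T, T, T]
r1 m[B→φ2] = [T, T, T]
r2 m[φ0→M] = [T, T, T]
r2 m[φ0→H] = [T, T, T]
r2 m[φ1→R] = [T, T, F]
r2 m[φ1→H] = [T, F, T]
r2 m[φ2→M] = [T, T, T]
r2 m[φ2→B] = [T, T, T]
r2 m[φ3→R] = [T, T, T]
r2 m[φ3→H] = [T, T, T]
r2 m[φ4→M] = [T, T, T]
r2 m[φ4→R] = [T, T, T]
r2 m[φ5→R] = [T, T, T]
r2 m[φ5→H] = [T, T, T]
r2 m[M→φ0] = [T, T, T]
r2 m[M→φ2] = [T, T, T]
r2 m[M→φ4] = [T, T, T]
r2 m[R→φ1] = [T, T, T]
r2 m[R→φ3] = [T, T, F]
r2 m[R→φ4] = [T, T, F]
r2 m[R→φ5] = [T, T, F]
r2 m[H→φ0] = [T, F, T]
r2 m[H→φ1] = [T, T, T]
r2 m[H→φ3] = [T, F, T]
r2 m[H→φ5] = [T, F, T]
r2 m[B→φ2] = [T, T, T]
r3 m[φ0→M] = [T, F, T]
r3 m[φ0→H] = [T, T, T]
r3 m[φ1→R] = [T, T, F]
r3 m[φ1→H] = [T, F, T]
r3 m[φ2→M] = [T, T, T]
r3 m[φ2→B] = [T, T, T]
r3 m[φ3→R] = [T, T, T]
r3 m[φ3→H] = [T, T, T]
r3 m[φ4→M] = [T, F, T]
r3 m[φ4→R] = [T, T, T]
r3 m[φ5→R] = [T, T, T]
r3 m[φ5→H] = [T, T, F]
r3 m[M→φ0] = [T, T, T]
r3 m[M→φ2] = [T, T, T]
r3 m[M→φ4] = [T, T, T]
r3 m[R→φ1] = [T, T, T]
r3 m[R→φ3] = [T, T, F]
r3 m[R→φ4] = [T, T, F]
r3 m[R→φ5] = [T, T, F]
r3 m[H→φ0] = [T, F, T]
r3 m[H→φ1] = [T, T, T]
r3 m[H→φ3] = [T, F, T]
r3 m[H→φ5] = [T, F, T]
r3 m[B→φ2] = [T, T, T]
r4 m[φ0→M] = [T, F, T]
r4 m[φ0→H] = [T, T, T]
r4 m[φ1→R] = [T, T, F]
r4 m[φ1→H] = [T, F, T]
r4 m[φ2→M] = [T, T, T]
r4 m[φ2→B] = [T, T, T]
r4 m[φ3→R] = [T, T, T]
r4 m[φ3→H] = [T, T, T]
r4 m[φ4→M] = [T, F, T]
r4 m[φ4→R] = [T, T, T]
r4 m[φ5→R] = [T, T, T]
r4 m[φ5→H] = [T, T, F]
r4 m[M→φ0] = [T, F, T]
r4 m[M→φ2] = [T, F, T]
r4 m[M→φ4] = [T, F, T]
r4 m[R→φ1] = [T, T, T]
r4 m[R→φ3] = [T, T, F]
r4 m[R→φ4] = [T, T, F]
r4 m[R→φ5] = [T, T, F]
r4 m[H→φ0] = [T, F, F]
r4 m[H→φ1] = [T, T, F]
r4 m[H→φ3] = [T, F, F]
r4 m[H→φ5] = [T, F, T]
r4 m[B→φ2] = [T, T, T]
r5 m[φ0→M] = [F, F, T]
r5 m[φ0→H] = [T, F, T]
r5 m[φ1→R] = [F, T, F]
r5 m[φ1→H] = [T, F, T]
r5 m[φ2→M] = [T, T, T]
r5 m[φ2→B] = [T, T, T]
r5 m[φ3→R] = [F, T, T]
r5 m[φ3→H] = [T, T, T]
r5 m[φ4→M] = [T, F, T]
r5 m[φ4→R] = [T, T, T]
r5 m[φ5→R] = [T, T, T]
r5 m[φ5→H] = [T, T, F]
r5 m[M→φ0] = [T, F, T]
r5 m[M→φ2] = [T, F, T]
r5 m[M→φ4] = [T, F, T]
r5 m[R→φ1] = [T, T, T]
r5 m[R→φ3] = [T, T, F]
r5 m[R→φ4] = [T, T, F]
r5 m[R→φ5] = [T, T, F]
r5 m[H→φ0] = [T, F, F]
r5 m[H→φ1] = [T, T, F]
r5 m[H→φ3] = [T, F, F]
r5 m[H→φ5] = [T, F, T]
r5 m[B→φ2] = [T, T, T]
r6 m[φ0→M] = [F, F, T]
r6 m[φ0→H] = [T, F, T]
r6 m[φ1→R] = [F, T, F]
r6 m[φ1→H] = [T, F, T]
r6 m[φ2→M] = [T, T, T]
r6 m[φ2→B] = [T, T, T]
r6 m[φ3→R] = [F, T, T]
r6 m[φ3→H] = [T, T, T]
r6 m[φ4→M] = [T, F, T]
r6 m[φ4→R] = [T, T, T]
r6 m[φ5→R] = [T, T, T]
r6 m[φ5→H] = [T, T, F]
r6 m[M→φ0] = [T, F, T]
r6 m[M→φ2] = [F, F, T]
r6 m[M→φ4] = [F, F, T]
r6 m[R→φ1] = [F, T, T]
r6 m[R→φ3] = [F, T, F]
r6 m[R→φ4] = [F, T, F]
r6 m[R→φ5] = [F, T, F]
r6 m[H→φ0] = [T, F, F]
r6 m[H→φ1] = [T, F, F]
r6 m[H→φ3] = [T, F, F]
r6 m[H→φ5] = [T, F, T]
r6 m[B→φ2] = [T, T, T]
r7 m[φ0→M] = [F, F, T]
r7 m[φ0→H] = [T, F, T]
r7 m[φ1→R] = [F, T, F]
r7 m[φ1→H] = [T, F, T]
r7 m[φ2→M] = [T, T, T]
r7 m[φ2→B] = [F, F, T]
r7 m[φ3→R] = [F, T, T]
r7 m[φ3→H] = [T, T, F]
r7 m[φ4→M] = [F, F, T]
r7 m[φ4→R] = [F, T, F]
r7 m[φ5→R] = [T, T, T]
r7 m[φ5→H] = [T, T, F]
r7 m[M→φ0] = [T, F, T]
r7 m[M→φ2] = [F, F, T]
r7 m[M→φ4] = [F, F, T]
r7 m[R→φ1] = [F, T, T]
r7 m[R→φ3] = [F, T, F]
r7 m[R→φ4] = [F, T, F]
r7 m[R→φ5] = [F, T, F]
r7 m[H→φ0] = [T, F, F]
r7 m[H→φ1] = [T, F, F]
r7 m[H→φ3] = [T, F, F]
r7 m[H→φ5] = [T, F, T]
r7 m[B→φ2] = [T, T, T]
r8 m[φ0→M] = [F, F, T]
r8 m[φ0→H] = [T, F, T]
r8 m[φ1→R] = [F, T, F]
r8 m[φ1→H] = [T, F, T]
r8 m[φ2→M] = [T, T, T]
r8 m[φ2→B] = [F, F, T]
r8 m[φ3→R] = [F, T, T]
r8 m[φ3→H] = [T, T, F]
r8 m[φ4→M] = [F, F, T]
r8 m[φ4→R] = [F, T, F]
r8 m[φ5→R] = [T, T, T]
r8 m[φ5→H] = [T, T, F]
r8 m[M→φ0] = [F, F, T]
r8 m[M→φ2] = [F, F, T]
r8 m[M→φ4] = [F, F, T]
r8 m[R→φ1] = [F, T, F]
r8 m[R→φ3] = [F, T, F]
r8 m[R→φ4] = [F, T, F]
r8 m[R→φ5] = [F, T, F]
r8 m[H→φ0] = [T, F, F]
r8 m[H→φ1] = [T, F, F]
r8 m[H→φ3] = [T, F, F]
r8 m[H→φ5] = [T, F, F]
r8 m[B→φ2] = [T, T, T]
r9 m[φ0→M] = [F, F, T]
r9 m[φ0→H] = [T, F, F]
r9 m[φ1→R] = [F, T, F]
r9 m[φ1→H] = [T, F, T]
r9 m[φ2→M] = [T, T, T]
r9 m[φ2→B] = [F, F, T]
r9 m[φ3→R] = [F, T, T]
r9 m[φ3→H] = [T, T, F]
r9 m[φ4→M] = [F, F, T]
r9 m[φ4→R] = [F, T, F]
r9 m[φ5→R] = [T, T, F]
r9 m[φ5→H] = [T, T, F]
r9 m[M→φ0] = [F, F, T]
r9 m[M→φ2] = [F, F, T]
r9 m[M→φ4] = [F, F, T]
r9 m[R→φ1] = [F, T, F]
r9 m[R→φ3] = [F, T, F]
r9 m[R→φ4] = [F, T, F]
r9 m[R→φ5] = [F, T, F]
r9 m[H→φ0] = [T, F, F]
r9 m[H→φ1] = [T, F, F]
r9 m[H→φ3] = [T, F, F]
r9 m[H→φ5] = [T, F, F]
r9 m[B→φ2] = [T, T, T]
r10 m[φ0→M] = [F, F, T]
r10 m[φ0→H] = [T, F, F]
r10 m[φ1→R] = [F, T, F]
r10 m[φ1→H] = [T, F, T]
r10 m[φ2→M] = [T, T, T]
r10 m[φ2→B] = [F, F, T]
r10 m[φ3→R] = [F, T, T]
r10 m[φ3→H] = [T, T, F]
r10 m[φ4→M] = [F, F, T]
r10 m[φ4→R] = [F, T, F]
r10 m[φ5→R] = [T, T, F]
r10 m[φ5→H] = [T, T, F]
r10 m[M→φ0] = [F, F, T]
r10 m[M→φ2] = [F, F, T]
r10 m[M→φ4] = [F, F, T]
r10 m[R→φ1] = [F, T, F]
r10 m[R→φ3] = [F, T, F]
r10 m[R→φ4] = [F, T, F]
r10 m[R→φ5] = [F, T, F]
r10 m[H→φ0] = [T, F, F]
r10 m[H→φ1] = [T, F, F]
r10 m[H→φ3] = [T, F, F]
r10 m[H→φ5] = [T, F, F]
r10 m[B→φ2] = [T, T, T]
fixed point reached at round 10
messages reach a fixed point at round 10

CONVERGED at round 10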